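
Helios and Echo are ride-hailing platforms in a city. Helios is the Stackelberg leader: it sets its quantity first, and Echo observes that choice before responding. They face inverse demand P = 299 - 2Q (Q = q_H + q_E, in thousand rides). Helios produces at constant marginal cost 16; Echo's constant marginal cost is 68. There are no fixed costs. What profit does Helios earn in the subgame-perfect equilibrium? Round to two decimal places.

The follower Echo best-responds to any q_H: π_E = (299 - 2Q)q_E - 68q_E.
∂π_E/∂q_E = 231 - 2q_H - 4q_E = 0 gives the reaction function q_E = (231 - 2q_H)/4.
The leader anticipates this reaction. Substituting into P = 299 - 2Q gives P = 367/2 - q_H, so π_H = (367/2 - q_H)q_H - 16q_H.
Maximising: ∂π_H/∂q_H = 335/2 - 2q_H = 0, giving q_H = 335/4.
Then q_E = (231 - 2·(335/4))/4 = 127/8.
Price P = 299 - 2·(797/8) = 399/4.
Helios's profit: (399/4 - 16)·(335/4) = 7014.0625.

7014.06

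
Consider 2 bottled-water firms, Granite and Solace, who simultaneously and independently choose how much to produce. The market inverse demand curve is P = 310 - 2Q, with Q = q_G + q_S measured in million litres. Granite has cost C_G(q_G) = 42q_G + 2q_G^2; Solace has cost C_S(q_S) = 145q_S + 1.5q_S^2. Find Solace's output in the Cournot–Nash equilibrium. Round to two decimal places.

15.08

Granite's profit: π_G = (310 - 2Q)q_G - (42q_G + 2q_G²). Setting ∂π_G/∂q_G = 0: 268 - 8q_G - 2(q_S) = 0.
Solace's profit: π_S = (310 - 2Q)q_S - (145q_S + (3/2)q_S²). Setting ∂π_S/∂q_S = 0: 165 - 7q_S - 2(q_G) = 0.
So q_G = (268 - 2q_S)/8 and q_S = (165 - 2q_G)/7.
Solving the pair: q_G = 773/26, q_S = 196/13.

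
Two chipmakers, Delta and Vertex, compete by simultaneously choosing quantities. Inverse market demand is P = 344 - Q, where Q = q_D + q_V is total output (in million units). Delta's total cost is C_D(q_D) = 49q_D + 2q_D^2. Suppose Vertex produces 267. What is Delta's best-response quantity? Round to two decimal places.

With the rival's output fixed at 267, Delta's profit is π_D = (344 - 267 - q_D)q_D - (49q_D + 2q_D²) = (77 - q_D)q_D - (49q_D + 2q_D²).
∂π_D/∂q_D = 28 - 6q_D = 0, so q_D = 14/3.

4.67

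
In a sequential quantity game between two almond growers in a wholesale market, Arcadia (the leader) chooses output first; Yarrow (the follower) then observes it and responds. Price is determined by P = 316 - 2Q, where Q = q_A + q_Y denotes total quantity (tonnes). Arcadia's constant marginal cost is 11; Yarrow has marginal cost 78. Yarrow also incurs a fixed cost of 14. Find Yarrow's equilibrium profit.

324

Solve by backward induction. Given q_A, the follower Yarrow maximises π_Y = (316 - 2q_A - 2q_Y)q_Y - 78q_Y.
Follower FOC: 238 - 2q_A - 4q_Y = 0, so q_Y(q_A) = (238 - 2q_A)/4.
The leader anticipates this reaction. Substituting into P = 316 - 2Q gives P = 197 - q_A, so π_A = (197 - q_A)q_A - 11q_A.
The leader's first-order condition 186 - 2q_A = 0 yields q_A = 93.
Then q_Y = (238 - 2·93)/4 = 13.
Price P = 316 - 2·106 = 104.
Yarrow's profit: (104 - 78)·13 - 14 = 324.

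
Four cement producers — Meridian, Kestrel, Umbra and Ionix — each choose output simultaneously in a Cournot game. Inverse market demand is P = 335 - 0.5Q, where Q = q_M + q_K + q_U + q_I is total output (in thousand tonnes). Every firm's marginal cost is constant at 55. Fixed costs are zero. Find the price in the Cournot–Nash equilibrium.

111

A representative firm's profit is π_i = q_i(335 - 0.5Q) - 55q_i.
Setting ∂π_i/∂q_i = 0 with rivals' quantities fixed: 280 - q_i - (1/2)·Σ_{j≠i} q_j = 0.
With identical firms every q_j equals q_i, so Σ_{j≠i} q_j = 3q_i and 280 = (5/2)q_i, giving q_i = 112.
Total output Q = 448, so price P = 335 - (1/2)·448 = 111.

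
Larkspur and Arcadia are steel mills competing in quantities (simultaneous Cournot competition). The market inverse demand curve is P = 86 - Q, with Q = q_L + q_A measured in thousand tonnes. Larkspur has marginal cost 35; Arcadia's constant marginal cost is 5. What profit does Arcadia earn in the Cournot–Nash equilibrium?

1369

Larkspur's profit: π_L = (86 - Q)q_L - (35q_L). Setting ∂π_L/∂q_L = 0: 51 - 2q_L - (q_A) = 0.
Arcadia's first-order condition: 81 - 2q_A - (q_L) = 0.
Rearranging gives the reaction functions q_L = (51 - q_A)/2 and q_A = (81 - q_L)/2.
Solving the pair: q_L = 7, q_A = 37.
Price P = 86 - 44 = 42.
Arcadia's profit: (42 - 5)·37 = 1369.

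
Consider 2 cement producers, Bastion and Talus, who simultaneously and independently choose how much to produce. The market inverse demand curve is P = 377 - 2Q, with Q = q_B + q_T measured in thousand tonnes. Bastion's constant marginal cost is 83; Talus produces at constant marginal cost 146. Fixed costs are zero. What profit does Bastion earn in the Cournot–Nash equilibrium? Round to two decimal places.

Bastion's profit: π_B = (377 - 2Q)q_B - (83q_B). Setting ∂π_B/∂q_B = 0: 294 - 4q_B - 2(q_T) = 0.
Talus's profit: π_T = (377 - 2Q)q_T - (146q_T). Setting ∂π_T/∂q_T = 0: 231 - 4q_T - 2(q_B) = 0.
Best responses: q_B = (294 - 2q_T)/4, q_T = (231 - 2q_B)/4.
Substituting one into the other gives q_B = 119/2 and q_T = 28.
Price P = 377 - 2·(175/2) = 202.
Bastion's profit: (202 - 83)·(119/2) = 7080.5000.

7080.50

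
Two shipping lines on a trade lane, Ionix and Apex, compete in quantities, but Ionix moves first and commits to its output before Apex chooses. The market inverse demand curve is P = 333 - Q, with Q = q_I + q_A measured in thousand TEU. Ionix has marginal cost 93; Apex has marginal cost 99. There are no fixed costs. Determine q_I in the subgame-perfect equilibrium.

123

The follower Apex best-responds to any q_I: π_A = (333 - Q)q_A - 99q_A.
Setting the follower's marginal profit to zero, 234 - q_I - 2q_A = 0, i.e. q_A = (234 - q_I)/2.
Ionix substitutes q_A(q_I) into its own profit: π_I = q_I(333 - q_I - (234 - q_I)/2) - 93q_I = (216 - (1/2)q_I)q_I - 93q_I.
Leader FOC: 123 - q_I = 0, so q_I = 123.
Then q_A = (234 - 123)/2 = 111/2.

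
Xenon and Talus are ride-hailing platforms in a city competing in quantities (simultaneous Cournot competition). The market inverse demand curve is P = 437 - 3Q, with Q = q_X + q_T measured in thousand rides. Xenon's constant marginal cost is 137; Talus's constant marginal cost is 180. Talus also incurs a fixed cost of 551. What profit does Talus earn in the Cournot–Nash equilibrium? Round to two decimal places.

Xenon's profit: π_X = (437 - 3Q)q_X - (137q_X). Setting ∂π_X/∂q_X = 0: 300 - 6q_X - 3(q_T) = 0.
Talus's profit: π_T = (437 - 3Q)q_T - (180q_T). Setting ∂π_T/∂q_T = 0: 257 - 6q_T - 3(q_X) = 0.
So q_X = (300 - 3q_T)/6 and q_T = (257 - 3q_X)/6.
Solving the pair: q_X = 343/9, q_T = 214/9.
Price P = 437 - 3·(557/9) = 754/3.
Talus's profit: (754/3 - 180)·(214/9) - 551 = 1145.1481.

1145.15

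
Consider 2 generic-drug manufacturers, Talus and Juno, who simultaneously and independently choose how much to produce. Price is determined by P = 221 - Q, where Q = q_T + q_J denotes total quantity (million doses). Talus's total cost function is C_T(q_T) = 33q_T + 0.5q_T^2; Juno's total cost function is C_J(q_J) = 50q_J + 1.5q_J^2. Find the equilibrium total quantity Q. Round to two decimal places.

78.14

Talus's profit: π_T = (221 - Q)q_T - (33q_T + (1/2)q_T²). Setting ∂π_T/∂q_T = 0: 188 - 3q_T - (q_J) = 0.
Juno's first-order condition: 171 - 5q_J - (q_T) = 0.
So q_T = (188 - q_J)/3 and q_J = (171 - q_T)/5.
Solving the pair: q_T = 769/14, q_J = 325/14.
Total output Q = 769/14 + 325/14 = 547/7.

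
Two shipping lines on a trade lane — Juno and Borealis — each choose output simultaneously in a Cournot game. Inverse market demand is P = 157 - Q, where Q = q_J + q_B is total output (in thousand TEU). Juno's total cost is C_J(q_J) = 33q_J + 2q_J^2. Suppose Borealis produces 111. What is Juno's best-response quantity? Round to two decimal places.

With the rival's output fixed at 111, Juno's profit is π_J = (157 - 111 - q_J)q_J - (33q_J + 2q_J²) = (46 - q_J)q_J - (33q_J + 2q_J²).
∂π_J/∂q_J = 13 - 6q_J = 0, so q_J = 13/6.

2.17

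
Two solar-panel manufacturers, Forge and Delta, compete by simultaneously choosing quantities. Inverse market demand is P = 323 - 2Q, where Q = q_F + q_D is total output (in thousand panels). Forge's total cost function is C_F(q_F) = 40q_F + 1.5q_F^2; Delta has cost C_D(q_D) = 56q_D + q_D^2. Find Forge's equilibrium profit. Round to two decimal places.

Forge's profit: π_F = (323 - 2Q)q_F - (40q_F + (3/2)q_F²). Setting ∂π_F/∂q_F = 0: 283 - 7q_F - 2(q_D) = 0.
Delta's first-order condition: 267 - 6q_D - 2(q_F) = 0.
Rearranging gives the reaction functions q_F = (283 - 2q_D)/7 and q_D = (267 - 2q_F)/6.
Substituting one into the other gives q_F = 582/19 and q_D = 1303/38.
Price P = 323 - 2·64.9211 = 193.1579.
Forge's profit: 193.1579·(582/19) - 40·(582/19) - (3/2)(582/19)² = 3284.0277.

3284.03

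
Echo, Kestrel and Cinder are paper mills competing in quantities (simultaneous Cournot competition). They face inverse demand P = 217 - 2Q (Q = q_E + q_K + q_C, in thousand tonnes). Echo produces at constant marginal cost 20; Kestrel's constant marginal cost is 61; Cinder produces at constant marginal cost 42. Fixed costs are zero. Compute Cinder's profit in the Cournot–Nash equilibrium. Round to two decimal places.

924.50

Echo's profit: π_E = (217 - 2Q)q_E - (20q_E). Setting ∂π_E/∂q_E = 0: 197 - 4q_E - 2(q_K + q_C) = 0.
Kestrel's first-order condition: 156 - 4q_K - 2(q_E + q_C) = 0.
Cinder's first-order condition: 175 - 4q_C - 2(q_E + q_K) = 0.
Adding the 3 first-order conditions: 528 − 8Q = 0, so Q = 66.
Back-substituting: q_E = (197 − 132)/2 = 65/2, q_K = (156 − 132)/2 = 12, q_C = (175 − 132)/2 = 43/2.
Price P = 217 - 2·66 = 85.
Cinder's profit: (85 - 42)·(43/2) = 1849/2.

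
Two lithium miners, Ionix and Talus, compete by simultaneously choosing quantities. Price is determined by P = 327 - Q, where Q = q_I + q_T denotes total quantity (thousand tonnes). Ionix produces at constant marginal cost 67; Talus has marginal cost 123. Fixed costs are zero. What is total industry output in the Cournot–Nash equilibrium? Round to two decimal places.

Ionix's profit: π_I = (327 - Q)q_I - (67q_I). Setting ∂π_I/∂q_I = 0: 260 - 2q_I - (q_T) = 0.
Talus's profit: π_T = (327 - Q)q_T - (123q_T). Setting ∂π_T/∂q_T = 0: 204 - 2q_T - (q_I) = 0.
Best responses: q_I = (260 - q_T)/2, q_T = (204 - q_I)/2.
Solving the pair: q_I = 316/3, q_T = 148/3.
Total output Q = 316/3 + 148/3 = 464/3.

154.67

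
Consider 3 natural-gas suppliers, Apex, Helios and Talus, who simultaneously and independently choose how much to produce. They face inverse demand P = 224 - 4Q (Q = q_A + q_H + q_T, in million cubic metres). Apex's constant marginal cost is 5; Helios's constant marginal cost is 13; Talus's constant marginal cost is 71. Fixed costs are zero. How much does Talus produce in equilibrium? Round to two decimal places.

1.81

Apex's profit: π_A = (224 - 4Q)q_A - (5q_A). Setting ∂π_A/∂q_A = 0: 219 - 8q_A - 4(q_H + q_T) = 0.
Helios's first-order condition: 211 - 8q_H - 4(q_A + q_T) = 0.
Talus's profit: π_T = (224 - 4Q)q_T - (71q_T). Setting ∂π_T/∂q_T = 0: 153 - 8q_T - 4(q_A + q_H) = 0.
Summing all 3 equations gives 583 − 16Q = 0, hence Q = 583/16.
Back-substituting: q_A = (219 − 583/4)/4 = 293/16, q_H = (211 − 583/4)/4 = 261/16, q_T = (153 − 583/4)/4 = 29/16.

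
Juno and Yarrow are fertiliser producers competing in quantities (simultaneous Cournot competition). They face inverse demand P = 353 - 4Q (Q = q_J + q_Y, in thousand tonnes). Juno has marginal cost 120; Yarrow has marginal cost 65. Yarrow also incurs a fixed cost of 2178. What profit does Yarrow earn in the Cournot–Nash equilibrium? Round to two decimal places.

Juno's profit: π_J = (353 - 4Q)q_J - (120q_J). Setting ∂π_J/∂q_J = 0: 233 - 8q_J - 4(q_Y) = 0.
Yarrow's profit: π_Y = (353 - 4Q)q_Y - (65q_Y). Setting ∂π_Y/∂q_Y = 0: 288 - 8q_Y - 4(q_J) = 0.
So q_J = (233 - 4q_Y)/8 and q_Y = (288 - 4q_J)/8.
Solving the pair: q_J = 89/6, q_Y = 343/12.
Price P = 353 - 4·(521/12) = 538/3.
Yarrow's profit: (538/3 - 65)·(343/12) - 2178 = 1090.0278.

1090.03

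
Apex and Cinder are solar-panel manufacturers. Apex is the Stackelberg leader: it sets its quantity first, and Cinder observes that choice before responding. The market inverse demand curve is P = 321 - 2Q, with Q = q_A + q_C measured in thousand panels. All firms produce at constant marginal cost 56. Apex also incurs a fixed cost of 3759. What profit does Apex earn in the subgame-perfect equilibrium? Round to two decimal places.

Solve by backward induction. Given q_A, the follower Cinder maximises π_C = (321 - 2q_A - 2q_C)q_C - 56q_C.
Follower FOC: 265 - 2q_A - 4q_C = 0, so q_C(q_A) = (265 - 2q_A)/4.
Apex substitutes q_C(q_A) into its own profit: π_A = q_A(321 - 2q_A - (265 - 2q_A)/2) - 56q_A = (377/2 - q_A)q_A - 56q_A.
Maximising: ∂π_A/∂q_A = 265/2 - 2q_A = 0, giving q_A = 265/4.
Then q_C = (265 - 2·(265/4))/4 = 265/8.
Price P = 321 - 2·(795/8) = 489/4.
Apex's profit: (489/4 - 56)·(265/4) - 3759 = 630.0625.

630.06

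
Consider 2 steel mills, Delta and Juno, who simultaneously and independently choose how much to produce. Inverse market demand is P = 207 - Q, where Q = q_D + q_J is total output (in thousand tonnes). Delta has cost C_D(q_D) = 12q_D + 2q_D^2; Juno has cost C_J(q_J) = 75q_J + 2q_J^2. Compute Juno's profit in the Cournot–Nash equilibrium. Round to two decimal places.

Delta's profit: π_D = (207 - Q)q_D - (12q_D + 2q_D²). Setting ∂π_D/∂q_D = 0: 195 - 6q_D - (q_J) = 0.
Juno's first-order condition: 132 - 6q_J - (q_D) = 0.
So q_D = (195 - q_J)/6 and q_J = (132 - q_D)/6.
Solving the pair: q_D = 1038/35, q_J = 597/35.
Price P = 207 - 327/7 = 1122/7.
Juno's profit: (1122/7)·(597/35) - 75·(597/35) - 2(597/35)² = 872.8384.

872.84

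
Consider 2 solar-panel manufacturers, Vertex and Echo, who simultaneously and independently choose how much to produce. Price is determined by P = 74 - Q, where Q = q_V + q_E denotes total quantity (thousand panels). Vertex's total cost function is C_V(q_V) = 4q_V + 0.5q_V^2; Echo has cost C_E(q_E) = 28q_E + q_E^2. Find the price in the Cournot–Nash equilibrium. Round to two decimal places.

46.55

Vertex's profit: π_V = (74 - Q)q_V - (4q_V + (1/2)q_V²). Setting ∂π_V/∂q_V = 0: 70 - 3q_V - (q_E) = 0.
Echo's profit: π_E = (74 - Q)q_E - (28q_E + q_E²). Setting ∂π_E/∂q_E = 0: 46 - 4q_E - (q_V) = 0.
Rearranging gives the reaction functions q_V = (70 - q_E)/3 and q_E = (46 - q_V)/4.
Substituting one into the other gives q_V = 234/11 and q_E = 68/11.
Total output Q = 302/11, so price P = 74 - 302/11 = 512/11.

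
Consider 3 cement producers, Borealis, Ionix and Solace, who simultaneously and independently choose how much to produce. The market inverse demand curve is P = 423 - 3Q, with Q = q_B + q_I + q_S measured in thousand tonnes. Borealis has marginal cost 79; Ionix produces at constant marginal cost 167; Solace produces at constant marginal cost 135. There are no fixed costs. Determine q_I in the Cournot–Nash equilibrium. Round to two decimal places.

11.33

Borealis's profit: π_B = (423 - 3Q)q_B - (79q_B). Setting ∂π_B/∂q_B = 0: 344 - 6q_B - 3(q_I + q_S) = 0.
Ionix's first-order condition: 256 - 6q_I - 3(q_B + q_S) = 0.
Solace's profit: π_S = (423 - 3Q)q_S - (135q_S). Setting ∂π_S/∂q_S = 0: 288 - 6q_S - 3(q_B + q_I) = 0.
Adding the 3 conditions: 888 − 6Q − 6Q = 0, i.e. Q = 74.
Back-substituting: q_B = (344 − 222)/3 = 122/3, q_I = (256 − 222)/3 = 34/3, q_S = (288 − 222)/3 = 22.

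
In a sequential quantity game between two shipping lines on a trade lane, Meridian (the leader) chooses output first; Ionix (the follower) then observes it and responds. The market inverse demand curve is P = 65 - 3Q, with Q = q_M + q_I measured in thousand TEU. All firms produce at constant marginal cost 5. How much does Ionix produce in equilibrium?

5

Solve by backward induction. Given q_M, the follower Ionix maximises π_I = (65 - 3q_M - 3q_I)q_I - 5q_I.
Setting the follower's marginal profit to zero, 60 - 3q_M - 6q_I = 0, i.e. q_I = (60 - 3q_M)/6.
Meridian substitutes q_I(q_M) into its own profit: π_M = q_M(65 - 3q_M - (60 - 3q_M)/2) - 5q_M = (35 - (3/2)q_M)q_M - 5q_M.
The leader's first-order condition 30 - 3q_M = 0 yields q_M = 10.
Then q_I = (60 - 3·10)/6 = 5.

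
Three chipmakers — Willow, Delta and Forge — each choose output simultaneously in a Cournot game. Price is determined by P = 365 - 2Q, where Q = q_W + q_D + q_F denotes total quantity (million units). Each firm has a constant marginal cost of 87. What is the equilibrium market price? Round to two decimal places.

Each firm earns π_i = (365 - 2Q)q_i - 87q_i.
Setting ∂π_i/∂q_i = 0 with rivals' quantities fixed: 278 - 4q_i - 2·Σ_{j≠i} q_j = 0.
By symmetry each firm produces the same amount; substituting Σ_{j≠i} q_j = 2q_i yields q_i = 278/8 = 139/4.
Total output Q = 417/4, so price P = 365 - 2·(417/4) = 313/2.

156.50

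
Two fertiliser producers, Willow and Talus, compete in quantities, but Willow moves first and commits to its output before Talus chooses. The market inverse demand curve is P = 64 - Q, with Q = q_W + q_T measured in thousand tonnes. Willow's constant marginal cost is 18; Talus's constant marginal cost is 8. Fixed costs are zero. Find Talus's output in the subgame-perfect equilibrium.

The follower Talus best-responds to any q_W: π_T = (64 - Q)q_T - 8q_T.
Follower FOC: 56 - q_W - 2q_T = 0, so q_T(q_W) = (56 - q_W)/2.
The leader anticipates this reaction. Substituting into P = 64 - Q gives P = 36 - (1/2)q_W, so π_W = (36 - (1/2)q_W)q_W - 18q_W.
Maximising: ∂π_W/∂q_W = 18 - q_W = 0, giving q_W = 18.
Then q_T = (56 - 18)/2 = 19.

19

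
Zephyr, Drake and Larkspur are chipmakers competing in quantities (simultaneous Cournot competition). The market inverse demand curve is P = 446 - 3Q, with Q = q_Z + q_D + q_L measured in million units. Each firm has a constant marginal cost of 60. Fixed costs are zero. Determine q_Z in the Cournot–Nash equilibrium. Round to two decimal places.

32.17

Each firm earns π_i = (446 - 3Q)q_i - 60q_i.
First-order condition (treating rivals' output as given): 386 - 6q_i - 3·Σ_{j≠i} q_j = 0.
With identical firms every q_j equals q_i, so Σ_{j≠i} q_j = 2q_i and 386 = 12q_i, giving q_i = 193/6.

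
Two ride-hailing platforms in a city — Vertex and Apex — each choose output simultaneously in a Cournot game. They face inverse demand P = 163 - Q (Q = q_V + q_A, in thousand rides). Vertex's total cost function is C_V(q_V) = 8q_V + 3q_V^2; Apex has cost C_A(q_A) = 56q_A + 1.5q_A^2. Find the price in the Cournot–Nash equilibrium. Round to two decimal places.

Vertex's profit: π_V = (163 - Q)q_V - (8q_V + 3q_V²). Setting ∂π_V/∂q_V = 0: 155 - 8q_V - (q_A) = 0.
Apex's first-order condition: 107 - 5q_A - (q_V) = 0.
Best responses: q_V = (155 - q_A)/8, q_A = (107 - q_V)/5.
Solving the pair: q_V = 668/39, q_A = 701/39.
Total output Q = 1369/39, so price P = 163 - 1369/39 = 127.8974.

127.90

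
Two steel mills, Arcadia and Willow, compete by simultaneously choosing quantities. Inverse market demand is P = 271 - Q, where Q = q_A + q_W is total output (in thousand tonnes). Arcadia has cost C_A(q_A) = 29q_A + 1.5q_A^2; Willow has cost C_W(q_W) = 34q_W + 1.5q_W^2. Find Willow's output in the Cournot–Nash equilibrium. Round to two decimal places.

39.29

Arcadia's profit: π_A = (271 - Q)q_A - (29q_A + (3/2)q_A²). Setting ∂π_A/∂q_A = 0: 242 - 5q_A - (q_W) = 0.
Willow's first-order condition: 237 - 5q_W - (q_A) = 0.
So q_A = (242 - q_W)/5 and q_W = (237 - q_A)/5.
Substituting one into the other gives q_A = 973/24 and q_W = 943/24.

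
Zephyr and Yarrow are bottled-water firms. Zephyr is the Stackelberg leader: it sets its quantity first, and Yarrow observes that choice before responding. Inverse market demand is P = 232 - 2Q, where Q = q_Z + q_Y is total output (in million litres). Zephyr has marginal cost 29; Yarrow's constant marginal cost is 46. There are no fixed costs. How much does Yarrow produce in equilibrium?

The follower Yarrow best-responds to any q_Z: π_Y = (232 - 2Q)q_Y - 46q_Y.
Follower FOC: 186 - 2q_Z - 4q_Y = 0, so q_Y(q_Z) = (186 - 2q_Z)/4.
The leader anticipates this reaction. Substituting into P = 232 - 2Q gives P = 139 - q_Z, so π_Z = (139 - q_Z)q_Z - 29q_Z.
Maximising: ∂π_Z/∂q_Z = 110 - 2q_Z = 0, giving q_Z = 55.
Then q_Y = (186 - 2·55)/4 = 19.

19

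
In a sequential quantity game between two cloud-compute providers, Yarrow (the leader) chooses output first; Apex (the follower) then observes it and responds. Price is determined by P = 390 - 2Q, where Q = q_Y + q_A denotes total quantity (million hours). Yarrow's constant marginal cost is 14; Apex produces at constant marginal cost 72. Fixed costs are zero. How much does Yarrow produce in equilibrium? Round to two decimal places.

The follower Apex best-responds to any q_Y: π_A = (390 - 2Q)q_A - 72q_A.
Setting the follower's marginal profit to zero, 318 - 2q_Y - 4q_A = 0, i.e. q_A = (318 - 2q_Y)/4.
Yarrow substitutes q_A(q_Y) into its own profit: π_Y = q_Y(390 - 2q_Y - (318 - 2q_Y)/2) - 14q_Y = (231 - q_Y)q_Y - 14q_Y.
Maximising: ∂π_Y/∂q_Y = 217 - 2q_Y = 0, giving q_Y = 217/2.
Then q_A = (318 - 2·(217/2))/4 = 101/4.

108.50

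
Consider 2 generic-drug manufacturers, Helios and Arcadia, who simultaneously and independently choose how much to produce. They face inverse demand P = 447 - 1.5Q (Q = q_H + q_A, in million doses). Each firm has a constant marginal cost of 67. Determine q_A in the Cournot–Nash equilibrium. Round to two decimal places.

Each firm earns π_i = (447 - 1.5Q)q_i - 67q_i.
Setting ∂π_i/∂q_i = 0 with rivals' quantities fixed: 380 - 3q_i - (3/2)q_j = 0.
By symmetry each firm produces the same amount; substituting q_j = q_i yields q_i = 380/(9/2) = 760/9.

84.44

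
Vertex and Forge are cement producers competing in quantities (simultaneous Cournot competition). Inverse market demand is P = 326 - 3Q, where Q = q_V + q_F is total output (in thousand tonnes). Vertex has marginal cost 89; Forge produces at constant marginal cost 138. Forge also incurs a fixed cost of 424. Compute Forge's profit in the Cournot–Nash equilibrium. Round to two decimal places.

Vertex's profit: π_V = (326 - 3Q)q_V - (89q_V). Setting ∂π_V/∂q_V = 0: 237 - 6q_V - 3(q_F) = 0.
Forge's first-order condition: 188 - 6q_F - 3(q_V) = 0.
Best responses: q_V = (237 - 3q_F)/6, q_F = (188 - 3q_V)/6.
Solving the pair: q_V = 286/9, q_F = 139/9.
Price P = 326 - 3·(425/9) = 553/3.
Forge's profit: (553/3 - 138)·(139/9) - 424 = 291.5926.

291.59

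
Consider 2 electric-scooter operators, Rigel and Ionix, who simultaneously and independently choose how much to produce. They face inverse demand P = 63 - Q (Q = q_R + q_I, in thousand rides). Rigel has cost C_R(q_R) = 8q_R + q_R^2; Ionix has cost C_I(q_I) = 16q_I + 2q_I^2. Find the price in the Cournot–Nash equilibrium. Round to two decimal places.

44.91

Rigel's profit: π_R = (63 - Q)q_R - (8q_R + q_R²). Setting ∂π_R/∂q_R = 0: 55 - 4q_R - (q_I) = 0.
Ionix's first-order condition: 47 - 6q_I - (q_R) = 0.
Best responses: q_R = (55 - q_I)/4, q_I = (47 - q_R)/6.
Solving the pair: q_R = 283/23, q_I = 133/23.
Total output Q = 416/23, so price P = 63 - 416/23 = 1033/23.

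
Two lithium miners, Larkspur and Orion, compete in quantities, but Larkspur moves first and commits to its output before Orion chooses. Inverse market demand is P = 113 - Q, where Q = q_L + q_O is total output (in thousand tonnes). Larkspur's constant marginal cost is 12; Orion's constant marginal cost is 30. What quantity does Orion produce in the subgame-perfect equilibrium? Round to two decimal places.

The follower Orion best-responds to any q_L: π_O = (113 - Q)q_O - 30q_O.
∂π_O/∂q_O = 83 - q_L - 2q_O = 0 gives the reaction function q_O = (83 - q_L)/2.
The leader anticipates this reaction. Substituting into P = 113 - Q gives P = 143/2 - (1/2)q_L, so π_L = (143/2 - (1/2)q_L)q_L - 12q_L.
The leader's first-order condition 119/2 - q_L = 0 yields q_L = 119/2.
Then q_O = (83 - 119/2)/2 = 47/4.

11.75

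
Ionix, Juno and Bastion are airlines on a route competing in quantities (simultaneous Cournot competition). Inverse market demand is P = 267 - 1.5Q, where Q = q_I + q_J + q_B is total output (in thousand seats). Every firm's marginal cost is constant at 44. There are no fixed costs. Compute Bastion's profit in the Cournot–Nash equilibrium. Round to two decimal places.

Each firm earns π_i = (267 - 1.5Q)q_i - 44q_i.
Setting ∂π_i/∂q_i = 0 with rivals' quantities fixed: 223 - 3q_i - (3/2)·Σ_{j≠i} q_j = 0.
With identical firms every q_j equals q_i, so Σ_{j≠i} q_j = 2q_i and 223 = 6q_i, giving q_i = 223/6.
Price P = 267 - (3/2)·(223/2) = 399/4.
Bastion's profit: (399/4 - 44)·(223/6) = 2072.0417.

2072.04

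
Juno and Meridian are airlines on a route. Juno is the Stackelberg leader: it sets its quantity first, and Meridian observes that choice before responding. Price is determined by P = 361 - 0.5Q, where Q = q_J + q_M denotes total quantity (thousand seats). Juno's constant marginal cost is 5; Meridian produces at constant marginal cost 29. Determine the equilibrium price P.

100

The follower Meridian best-responds to any q_J: π_M = (361 - 0.5Q)q_M - 29q_M.
∂π_M/∂q_M = 332 - (1/2)q_J - q_M = 0 gives the reaction function q_M = (332 - (1/2)q_J).
Juno substitutes q_M(q_J) into its own profit: π_J = q_J(361 - (1/2)q_J - (332 - (1/2)q_J)/2) - 5q_J = (195 - (1/4)q_J)q_J - 5q_J.
The leader's first-order condition 190 - (1/2)q_J = 0 yields q_J = 380.
Then q_M = (332 - (1/2)·380) = 142.
Total output Q = 522, so price P = 361 - (1/2)·522 = 100.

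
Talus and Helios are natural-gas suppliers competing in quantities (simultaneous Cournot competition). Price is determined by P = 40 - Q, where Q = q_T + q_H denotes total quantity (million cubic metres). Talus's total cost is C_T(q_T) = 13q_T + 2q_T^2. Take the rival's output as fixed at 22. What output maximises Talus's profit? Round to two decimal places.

With the rival's output fixed at 22, Talus's profit is π_T = (40 - 22 - q_T)q_T - (13q_T + 2q_T²) = (18 - q_T)q_T - (13q_T + 2q_T²).
∂π_T/∂q_T = 5 - 6q_T = 0, so q_T = 5/6.

0.83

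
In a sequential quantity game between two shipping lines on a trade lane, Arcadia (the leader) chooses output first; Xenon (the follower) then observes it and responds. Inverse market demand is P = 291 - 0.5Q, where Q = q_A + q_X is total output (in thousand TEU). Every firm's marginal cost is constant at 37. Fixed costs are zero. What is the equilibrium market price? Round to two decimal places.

The follower Xenon best-responds to any q_A: π_X = (291 - 0.5Q)q_X - 37q_X.
Follower FOC: 254 - (1/2)q_A - q_X = 0, so q_X(q_A) = (254 - (1/2)q_A).
The leader anticipates this reaction. Substituting into P = 291 - 0.5Q gives P = 164 - (1/4)q_A, so π_A = (164 - (1/4)q_A)q_A - 37q_A.
The leader's first-order condition 127 - (1/2)q_A = 0 yields q_A = 254.
Then q_X = (254 - (1/2)·254) = 127.
Total output Q = 381, so price P = 291 - (1/2)·381 = 201/2.

100.50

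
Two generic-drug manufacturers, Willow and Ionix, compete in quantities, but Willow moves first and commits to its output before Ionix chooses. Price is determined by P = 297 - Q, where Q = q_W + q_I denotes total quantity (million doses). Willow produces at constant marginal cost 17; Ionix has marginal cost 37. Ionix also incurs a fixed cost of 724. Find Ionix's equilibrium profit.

The follower Ionix best-responds to any q_W: π_I = (297 - Q)q_I - 37q_I.
Setting the follower's marginal profit to zero, 260 - q_W - 2q_I = 0, i.e. q_I = (260 - q_W)/2.
The leader anticipates this reaction. Substituting into P = 297 - Q gives P = 167 - (1/2)q_W, so π_W = (167 - (1/2)q_W)q_W - 17q_W.
Maximising: ∂π_W/∂q_W = 150 - q_W = 0, giving q_W = 150.
Then q_I = (260 - 150)/2 = 55.
Price P = 297 - 205 = 92.
Ionix's profit: (92 - 37)·55 - 724 = 2301.

2301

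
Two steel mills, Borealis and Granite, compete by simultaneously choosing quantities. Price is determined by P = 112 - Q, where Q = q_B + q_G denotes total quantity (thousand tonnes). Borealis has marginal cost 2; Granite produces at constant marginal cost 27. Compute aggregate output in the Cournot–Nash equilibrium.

Borealis's profit: π_B = (112 - Q)q_B - (2q_B). Setting ∂π_B/∂q_B = 0: 110 - 2q_B - (q_G) = 0.
Granite's first-order condition: 85 - 2q_G - (q_B) = 0.
So q_B = (110 - q_G)/2 and q_G = (85 - q_B)/2.
Solving the pair: q_B = 45, q_G = 20.
Total output Q = 45 + 20 = 65.

65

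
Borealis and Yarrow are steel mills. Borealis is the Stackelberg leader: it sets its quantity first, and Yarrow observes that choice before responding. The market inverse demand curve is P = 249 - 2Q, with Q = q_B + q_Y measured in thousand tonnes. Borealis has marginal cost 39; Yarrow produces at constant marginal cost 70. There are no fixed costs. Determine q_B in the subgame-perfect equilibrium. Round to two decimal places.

60.25

Solve by backward induction. Given q_B, the follower Yarrow maximises π_Y = (249 - 2q_B - 2q_Y)q_Y - 70q_Y.
Setting the follower's marginal profit to zero, 179 - 2q_B - 4q_Y = 0, i.e. q_Y = (179 - 2q_B)/4.
The leader anticipates this reaction. Substituting into P = 249 - 2Q gives P = 319/2 - q_B, so π_B = (319/2 - q_B)q_B - 39q_B.
Maximising: ∂π_B/∂q_B = 241/2 - 2q_B = 0, giving q_B = 241/4.
Then q_Y = (179 - 2·(241/4))/4 = 117/8.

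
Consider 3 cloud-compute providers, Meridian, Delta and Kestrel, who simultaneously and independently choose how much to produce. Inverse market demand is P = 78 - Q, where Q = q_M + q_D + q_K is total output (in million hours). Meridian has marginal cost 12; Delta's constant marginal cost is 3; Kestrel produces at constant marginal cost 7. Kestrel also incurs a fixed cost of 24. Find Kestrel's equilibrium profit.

300

Meridian's profit: π_M = (78 - Q)q_M - (12q_M). Setting ∂π_M/∂q_M = 0: 66 - 2q_M - (q_D + q_K) = 0.
Delta's first-order condition: 75 - 2q_D - (q_M + q_K) = 0.
Kestrel's profit: π_K = (78 - Q)q_K - (7q_K). Setting ∂π_K/∂q_K = 0: 71 - 2q_K - (q_M + q_D) = 0.
Adding the 3 first-order conditions: 212 − 4Q = 0, so Q = 53.
Back-substituting: q_M = (66 − 53) = 13, q_D = (75 − 53) = 22, q_K = (71 − 53) = 18.
Price P = 78 - 53 = 25.
Kestrel's profit: (25 - 7)·18 - 24 = 300.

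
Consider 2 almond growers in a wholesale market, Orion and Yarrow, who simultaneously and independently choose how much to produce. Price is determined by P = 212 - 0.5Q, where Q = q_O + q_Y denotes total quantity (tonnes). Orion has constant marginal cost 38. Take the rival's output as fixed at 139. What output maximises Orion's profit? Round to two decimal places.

With the rival's output fixed at 139, Orion's profit is π_O = (212 - (1/2)·139 - (1/2)q_O)q_O - (38q_O) = (285/2 - (1/2)q_O)q_O - (38q_O).
∂π_O/∂q_O = 209/2 - q_O = 0, so q_O = 209/2.

104.50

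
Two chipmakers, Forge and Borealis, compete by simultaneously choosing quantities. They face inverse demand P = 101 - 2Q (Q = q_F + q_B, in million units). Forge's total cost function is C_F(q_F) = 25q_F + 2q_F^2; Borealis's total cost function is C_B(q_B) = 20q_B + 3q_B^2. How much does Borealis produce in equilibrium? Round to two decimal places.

6.53

Forge's profit: π_F = (101 - 2Q)q_F - (25q_F + 2q_F²). Setting ∂π_F/∂q_F = 0: 76 - 8q_F - 2(q_B) = 0.
Borealis's profit: π_B = (101 - 2Q)q_B - (20q_B + 3q_B²). Setting ∂π_B/∂q_B = 0: 81 - 10q_B - 2(q_F) = 0.
Rearranging gives the reaction functions q_F = (76 - 2q_B)/8 and q_B = (81 - 2q_F)/10.
Substituting one into the other gives q_F = 299/38 and q_B = 124/19.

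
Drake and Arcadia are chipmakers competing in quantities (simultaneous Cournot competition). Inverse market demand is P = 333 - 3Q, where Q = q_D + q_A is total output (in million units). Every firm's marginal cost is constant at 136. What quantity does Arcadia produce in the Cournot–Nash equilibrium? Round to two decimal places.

21.89

A representative firm's profit is π_i = q_i(333 - 3Q) - 136q_i.
Setting ∂π_i/∂q_i = 0 with rivals' quantities fixed: 197 - 6q_i - 3q_j = 0.
With identical firms every q_j equals q_i, so q_j = q_i and 197 = 9q_i, giving q_i = 197/9.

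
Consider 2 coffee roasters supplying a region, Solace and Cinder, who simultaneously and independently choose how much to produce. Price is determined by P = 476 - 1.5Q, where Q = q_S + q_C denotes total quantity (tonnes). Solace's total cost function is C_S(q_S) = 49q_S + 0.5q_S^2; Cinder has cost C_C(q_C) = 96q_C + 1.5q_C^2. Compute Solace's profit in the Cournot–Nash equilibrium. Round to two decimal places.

Solace's profit: π_S = (476 - 1.5Q)q_S - (49q_S + (1/2)q_S²). Setting ∂π_S/∂q_S = 0: 427 - 4q_S - (3/2)(q_C) = 0.
Cinder's profit: π_C = (476 - 1.5Q)q_C - (96q_C + (3/2)q_C²). Setting ∂π_C/∂q_C = 0: 380 - 6q_C - (3/2)(q_S) = 0.
So q_S = (427 - (3/2)q_C)/4 and q_C = (380 - (3/2)q_S)/6.
Solving the pair: q_S = 91.5862, q_C = 40.4368.
Price P = 476 - (3/2)·132.0230 = 277.9655.
Solace's profit: 277.9655·91.5862 - 49·91.5862 - (1/2)·91.5862² = 16776.0666.

16776.07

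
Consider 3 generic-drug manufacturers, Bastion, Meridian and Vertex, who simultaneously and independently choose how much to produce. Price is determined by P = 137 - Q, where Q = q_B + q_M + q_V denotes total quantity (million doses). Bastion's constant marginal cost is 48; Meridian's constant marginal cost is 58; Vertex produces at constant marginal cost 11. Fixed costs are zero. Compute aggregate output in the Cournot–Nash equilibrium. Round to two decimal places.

Bastion's profit: π_B = (137 - Q)q_B - (48q_B). Setting ∂π_B/∂q_B = 0: 89 - 2q_B - (q_M + q_V) = 0.
Meridian's profit: π_M = (137 - Q)q_M - (58q_M). Setting ∂π_M/∂q_M = 0: 79 - 2q_M - (q_B + q_V) = 0.
Vertex's profit: π_V = (137 - Q)q_V - (11q_V). Setting ∂π_V/∂q_V = 0: 126 - 2q_V - (q_B + q_M) = 0.
Adding the 3 first-order conditions: 294 − 4Q = 0, so Q = 147/2.
Back-substituting: q_B = (89 − 147/2) = 31/2, q_M = (79 − 147/2) = 11/2, q_V = (126 − 147/2) = 105/2.
Total output Q = 31/2 + 11/2 + 105/2 = 147/2.

73.50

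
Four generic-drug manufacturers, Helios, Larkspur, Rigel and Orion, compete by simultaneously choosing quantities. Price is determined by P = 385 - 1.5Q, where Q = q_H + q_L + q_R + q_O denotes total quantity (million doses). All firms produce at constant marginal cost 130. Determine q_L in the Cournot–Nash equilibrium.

Each firm earns π_i = (385 - 1.5Q)q_i - 130q_i.
Setting ∂π_i/∂q_i = 0 with rivals' quantities fixed: 255 - 3q_i - (3/2)·Σ_{j≠i} q_j = 0.
By symmetry each firm produces the same amount; substituting Σ_{j≠i} q_j = 3q_i yields q_i = 255/(15/2) = 34.

34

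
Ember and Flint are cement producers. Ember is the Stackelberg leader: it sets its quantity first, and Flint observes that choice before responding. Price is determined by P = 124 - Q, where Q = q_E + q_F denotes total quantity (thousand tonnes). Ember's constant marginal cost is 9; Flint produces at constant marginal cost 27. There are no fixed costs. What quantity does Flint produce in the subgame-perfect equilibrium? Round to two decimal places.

15.25

The follower Flint best-responds to any q_E: π_F = (124 - Q)q_F - 27q_F.
∂π_F/∂q_F = 97 - q_E - 2q_F = 0 gives the reaction function q_F = (97 - q_E)/2.
Ember substitutes q_F(q_E) into its own profit: π_E = q_E(124 - q_E - (97 - q_E)/2) - 9q_E = (151/2 - (1/2)q_E)q_E - 9q_E.
Leader FOC: 133/2 - q_E = 0, so q_E = 133/2.
Then q_F = (97 - 133/2)/2 = 61/4.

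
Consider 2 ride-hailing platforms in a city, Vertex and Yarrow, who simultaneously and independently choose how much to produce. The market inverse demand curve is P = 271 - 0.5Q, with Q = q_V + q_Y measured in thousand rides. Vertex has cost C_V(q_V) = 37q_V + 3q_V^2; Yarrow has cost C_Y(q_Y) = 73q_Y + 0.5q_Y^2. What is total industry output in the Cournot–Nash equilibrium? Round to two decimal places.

Vertex's profit: π_V = (271 - 0.5Q)q_V - (37q_V + 3q_V²). Setting ∂π_V/∂q_V = 0: 234 - 7q_V - (1/2)(q_Y) = 0.
Yarrow's first-order condition: 198 - 2q_Y - (1/2)(q_V) = 0.
So q_V = (234 - (1/2)q_Y)/7 and q_Y = (198 - (1/2)q_V)/2.
Solving the pair: q_V = 1476/55, q_Y = 92.2909.
Total output Q = 1476/55 + 92.2909 = 119.1273.

119.13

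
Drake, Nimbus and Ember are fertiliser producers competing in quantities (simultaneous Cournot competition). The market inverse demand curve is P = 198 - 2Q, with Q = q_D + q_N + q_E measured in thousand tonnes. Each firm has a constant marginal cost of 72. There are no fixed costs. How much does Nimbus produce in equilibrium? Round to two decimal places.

15.75

Each firm earns π_i = (198 - 2Q)q_i - 72q_i.
First-order condition (treating rivals' output as given): 126 - 4q_i - 2·Σ_{j≠i} q_j = 0.
By symmetry each firm produces the same amount; substituting Σ_{j≠i} q_j = 2q_i yields q_i = 126/8 = 63/4.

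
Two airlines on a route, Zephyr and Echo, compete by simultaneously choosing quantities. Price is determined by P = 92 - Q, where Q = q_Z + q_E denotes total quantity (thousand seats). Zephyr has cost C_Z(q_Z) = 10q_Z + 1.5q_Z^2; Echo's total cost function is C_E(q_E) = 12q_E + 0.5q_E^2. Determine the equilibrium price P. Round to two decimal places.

57.43

Zephyr's profit: π_Z = (92 - Q)q_Z - (10q_Z + (3/2)q_Z²). Setting ∂π_Z/∂q_Z = 0: 82 - 5q_Z - (q_E) = 0.
Echo's first-order condition: 80 - 3q_E - (q_Z) = 0.
So q_Z = (82 - q_E)/5 and q_E = (80 - q_Z)/3.
Substituting one into the other gives q_Z = 83/7 and q_E = 159/7.
Total output Q = 242/7, so price P = 92 - 242/7 = 402/7.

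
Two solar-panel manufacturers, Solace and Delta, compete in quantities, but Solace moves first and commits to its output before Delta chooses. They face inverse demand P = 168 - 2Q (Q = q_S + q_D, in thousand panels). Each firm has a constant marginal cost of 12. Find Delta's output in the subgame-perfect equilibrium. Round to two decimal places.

The follower Delta best-responds to any q_S: π_D = (168 - 2Q)q_D - 12q_D.
Setting the follower's marginal profit to zero, 156 - 2q_S - 4q_D = 0, i.e. q_D = (156 - 2q_S)/4.
Solace substitutes q_D(q_S) into its own profit: π_S = q_S(168 - 2q_S - (156 - 2q_S)/2) - 12q_S = (90 - q_S)q_S - 12q_S.
The leader's first-order condition 78 - 2q_S = 0 yields q_S = 39.
Then q_D = (156 - 2·39)/4 = 39/2.

19.50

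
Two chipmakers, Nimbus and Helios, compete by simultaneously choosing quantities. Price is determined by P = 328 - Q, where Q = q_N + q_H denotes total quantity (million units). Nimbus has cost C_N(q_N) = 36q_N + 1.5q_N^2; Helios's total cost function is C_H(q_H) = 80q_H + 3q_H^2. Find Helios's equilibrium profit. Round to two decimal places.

Nimbus's profit: π_N = (328 - Q)q_N - (36q_N + (3/2)q_N²). Setting ∂π_N/∂q_N = 0: 292 - 5q_N - (q_H) = 0.
Helios's profit: π_H = (328 - Q)q_H - (80q_H + 3q_H²). Setting ∂π_H/∂q_H = 0: 248 - 8q_H - (q_N) = 0.
So q_N = (292 - q_H)/5 and q_H = (248 - q_N)/8.
Substituting one into the other gives q_N = 696/13 and q_H = 316/13.
Price P = 328 - 1012/13 = 250.1538.
Helios's profit: 250.1538·(316/13) - 80·(316/13) - 3(316/13)² = 2363.4556.

2363.46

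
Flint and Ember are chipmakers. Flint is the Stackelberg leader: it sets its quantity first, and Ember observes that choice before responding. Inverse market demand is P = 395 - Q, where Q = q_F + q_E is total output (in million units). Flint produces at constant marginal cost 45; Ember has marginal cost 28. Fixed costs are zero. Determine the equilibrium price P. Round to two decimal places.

Solve by backward induction. Given q_F, the follower Ember maximises π_E = (395 - q_F - q_E)q_E - 28q_E.
∂π_E/∂q_E = 367 - q_F - 2q_E = 0 gives the reaction function q_E = (367 - q_F)/2.
The leader anticipates this reaction. Substituting into P = 395 - Q gives P = 423/2 - (1/2)q_F, so π_F = (423/2 - (1/2)q_F)q_F - 45q_F.
The leader's first-order condition 333/2 - q_F = 0 yields q_F = 333/2.
Then q_E = (367 - 333/2)/2 = 401/4.
Total output Q = 1067/4, so price P = 395 - 1067/4 = 513/4.

128.25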